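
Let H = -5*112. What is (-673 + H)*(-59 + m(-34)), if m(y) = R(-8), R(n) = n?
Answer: 82611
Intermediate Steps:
m(y) = -8
H = -560
(-673 + H)*(-59 + m(-34)) = (-673 - 560)*(-59 - 8) = -1233*(-67) = 82611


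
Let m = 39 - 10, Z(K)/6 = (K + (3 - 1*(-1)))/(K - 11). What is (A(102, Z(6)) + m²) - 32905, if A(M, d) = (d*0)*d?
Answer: -32064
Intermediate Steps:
Z(K) = 6*(4 + K)/(-11 + K) (Z(K) = 6*((K + (3 - 1*(-1)))/(K - 11)) = 6*((K + (3 + 1))/(-11 + K)) = 6*((K + 4)/(-11 + K)) = 6*((4 + K)/(-11 + K)) = 6*(4 + K)/(-11 + K))
A(M, d) = 0 (A(M, d) = 0*d = 0)
m = 29
(A(102, Z(6)) + m²) - 32905 = (0 + 29²) - 32905 = (0 + 841) - 32905 = 841 - 32905 = -32064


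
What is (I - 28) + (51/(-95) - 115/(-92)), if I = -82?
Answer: -41529/380 ≈ -109.29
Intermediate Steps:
(I - 28) + (51/(-95) - 115/(-92)) = (-82 - 28) + (51/(-95) - 115/(-92)) = -110 + (51*(-1/95) - 115*(-1/92)) = -110 + (-51/95 + 5/4) = -110 + 271/380 = -41529/380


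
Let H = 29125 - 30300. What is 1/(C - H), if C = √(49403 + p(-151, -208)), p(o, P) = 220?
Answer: 1175/1331002 - √49623/1331002 ≈ 0.00071543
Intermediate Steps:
H = -1175
C = √49623 (C = √(49403 + 220) = √49623 ≈ 222.76)
1/(C - H) = 1/(√49623 - 1*(-1175)) = 1/(√49623 + 1175) = 1/(1175 + √49623)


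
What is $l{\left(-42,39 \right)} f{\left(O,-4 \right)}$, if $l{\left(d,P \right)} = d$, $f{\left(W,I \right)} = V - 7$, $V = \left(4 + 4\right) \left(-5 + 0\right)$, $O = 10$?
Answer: $1974$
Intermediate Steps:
$V = -40$ ($V = 8 \left(-5\right) = -40$)
$f{\left(W,I \right)} = -47$ ($f{\left(W,I \right)} = -40 - 7 = -47$)
$l{\left(-42,39 \right)} f{\left(O,-4 \right)} = \left(-42\right) \left(-47\right) = 1974$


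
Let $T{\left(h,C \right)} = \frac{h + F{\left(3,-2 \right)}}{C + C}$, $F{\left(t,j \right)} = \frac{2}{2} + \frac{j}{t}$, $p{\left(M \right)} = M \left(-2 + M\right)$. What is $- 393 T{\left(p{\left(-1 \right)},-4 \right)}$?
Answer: $\frac{655}{4} \approx 163.75$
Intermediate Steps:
$F{\left(t,j \right)} = 1 + \frac{j}{t}$ ($F{\left(t,j \right)} = 2 \cdot \frac{1}{2} + \frac{j}{t} = 1 + \frac{j}{t}$)
$T{\left(h,C \right)} = \frac{\frac{1}{3} + h}{2 C}$ ($T{\left(h,C \right)} = \frac{h + \frac{-2 + 3}{3}}{C + C} = \frac{h + \frac{1}{3} \cdot 1}{2 C} = \left(h + \frac{1}{3}\right) \frac{1}{2 C} = \left(\frac{1}{3} + h\right) \frac{1}{2 C} = \frac{\frac{1}{3} + h}{2 C}$)
$- 393 T{\left(p{\left(-1 \right)},-4 \right)} = - 393 \frac{1 + 3 \left(- (-2 - 1)\right)}{6 \left(-4\right)} = - 393 \cdot \frac{1}{6} \left(- \frac{1}{4}\right) \left(1 + 3 \left(\left(-1\right) \left(-3\right)\right)\right) = - 393 \cdot \frac{1}{6} \left(- \frac{1}{4}\right) \left(1 + 3 \cdot 3\right) = - 393 \cdot \frac{1}{6} \left(- \frac{1}{4}\right) \left(1 + 9\right) = - 393 \cdot \frac{1}{6} \left(- \frac{1}{4}\right) 10 = \left(-393\right) \left(- \frac{5}{12}\right) = \frac{655}{4}$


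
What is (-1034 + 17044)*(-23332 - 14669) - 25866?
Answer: -608421876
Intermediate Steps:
(-1034 + 17044)*(-23332 - 14669) - 25866 = 16010*(-38001) - 25866 = -608396010 - 25866 = -608421876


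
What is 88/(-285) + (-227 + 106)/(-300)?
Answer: 539/5700 ≈ 0.094561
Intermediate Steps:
88/(-285) + (-227 + 106)/(-300) = 88*(-1/285) - 121*(-1/300) = -88/285 + 121/300 = 539/5700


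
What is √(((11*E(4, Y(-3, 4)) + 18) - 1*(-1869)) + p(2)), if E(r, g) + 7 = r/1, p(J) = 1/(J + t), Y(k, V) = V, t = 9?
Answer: √224345/11 ≈ 43.059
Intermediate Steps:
p(J) = 1/(9 + J) (p(J) = 1/(J + 9) = 1/(9 + J))
E(r, g) = -7 + r (E(r, g) = -7 + r/1 = -7 + r*1 = -7 + r)
√(((11*E(4, Y(-3, 4)) + 18) - 1*(-1869)) + p(2)) = √(((11*(-7 + 4) + 18) - 1*(-1869)) + 1/(9 + 2)) = √(((11*(-3) + 18) + 1869) + 1/11) = √(((-33 + 18) + 1869) + 1/11) = √((-15 + 1869) + 1/11) = √(1854 + 1/11) = √(20395/11) = √224345/11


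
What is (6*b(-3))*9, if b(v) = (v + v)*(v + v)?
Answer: 1944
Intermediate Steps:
b(v) = 4*v**2 (b(v) = (2*v)*(2*v) = 4*v**2)
(6*b(-3))*9 = (6*(4*(-3)**2))*9 = (6*(4*9))*9 = (6*36)*9 = 216*9 = 1944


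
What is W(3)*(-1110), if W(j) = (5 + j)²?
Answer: -71040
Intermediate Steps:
W(3)*(-1110) = (5 + 3)²*(-1110) = 8²*(-1110) = 64*(-1110) = -71040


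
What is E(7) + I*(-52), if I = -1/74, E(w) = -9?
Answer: -307/37 ≈ -8.2973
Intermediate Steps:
I = -1/74 (I = -1*1/74 = -1/74 ≈ -0.013514)
E(7) + I*(-52) = -9 - 1/74*(-52) = -9 + 26/37 = -307/37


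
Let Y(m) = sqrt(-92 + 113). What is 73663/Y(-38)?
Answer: 73663*sqrt(21)/21 ≈ 16075.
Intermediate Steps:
Y(m) = sqrt(21)
73663/Y(-38) = 73663/(sqrt(21)) = 73663*(sqrt(21)/21) = 73663*sqrt(21)/21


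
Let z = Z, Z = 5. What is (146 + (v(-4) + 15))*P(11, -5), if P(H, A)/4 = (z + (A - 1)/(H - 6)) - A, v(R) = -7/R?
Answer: 28644/5 ≈ 5728.8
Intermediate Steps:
z = 5
P(H, A) = 20 - 4*A + 4*(-1 + A)/(-6 + H) (P(H, A) = 4*((5 + (A - 1)/(H - 6)) - A) = 4*((5 + (-1 + A)/(-6 + H)) - A) = 4*(5 - A + (-1 + A)/(-6 + H)) = 20 - 4*A + 4*(-1 + A)/(-6 + H))
(146 + (v(-4) + 15))*P(11, -5) = (146 + (-7/(-4) + 15))*(4*(-31 + 5*11 + 7*(-5) - 1*(-5)*11)/(-6 + 11)) = (146 + (-7*(-¼) + 15))*(4*(-31 + 55 - 35 + 55)/5) = (146 + (7/4 + 15))*(4*(⅕)*44) = (146 + 67/4)*(176/5) = (651/4)*(176/5) = 28644/5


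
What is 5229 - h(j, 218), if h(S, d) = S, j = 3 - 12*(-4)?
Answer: 5178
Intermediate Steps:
j = 51 (j = 3 + 48 = 51)
5229 - h(j, 218) = 5229 - 1*51 = 5229 - 51 = 5178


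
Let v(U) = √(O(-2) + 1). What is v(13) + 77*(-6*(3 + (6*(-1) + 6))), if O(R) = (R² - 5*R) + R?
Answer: -1386 + √13 ≈ -1382.4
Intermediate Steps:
O(R) = R² - 4*R
v(U) = √13 (v(U) = √(-2*(-4 - 2) + 1) = √(-2*(-6) + 1) = √(12 + 1) = √13)
v(13) + 77*(-6*(3 + (6*(-1) + 6))) = √13 + 77*(-6*(3 + (6*(-1) + 6))) = √13 + 77*(-6*(3 + (-6 + 6))) = √13 + 77*(-6*(3 + 0)) = √13 + 77*(-6*3) = √13 + 77*(-18) = √13 - 1386 = -1386 + √13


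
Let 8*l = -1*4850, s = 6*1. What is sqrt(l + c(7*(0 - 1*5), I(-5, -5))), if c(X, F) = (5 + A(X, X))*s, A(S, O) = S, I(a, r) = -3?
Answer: I*sqrt(3145)/2 ≈ 28.04*I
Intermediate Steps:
s = 6
l = -2425/4 (l = (-1*4850)/8 = (1/8)*(-4850) = -2425/4 ≈ -606.25)
c(X, F) = 30 + 6*X (c(X, F) = (5 + X)*6 = 30 + 6*X)
sqrt(l + c(7*(0 - 1*5), I(-5, -5))) = sqrt(-2425/4 + (30 + 6*(7*(0 - 1*5)))) = sqrt(-2425/4 + (30 + 6*(7*(0 - 5)))) = sqrt(-2425/4 + (30 + 6*(7*(-5)))) = sqrt(-2425/4 + (30 + 6*(-35))) = sqrt(-2425/4 + (30 - 210)) = sqrt(-2425/4 - 180) = sqrt(-3145/4) = I*sqrt(3145)/2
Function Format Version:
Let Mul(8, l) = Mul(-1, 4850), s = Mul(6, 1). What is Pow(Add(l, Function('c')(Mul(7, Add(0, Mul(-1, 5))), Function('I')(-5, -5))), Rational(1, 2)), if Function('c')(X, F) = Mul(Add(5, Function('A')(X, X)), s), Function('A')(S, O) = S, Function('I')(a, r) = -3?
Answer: Mul(Rational(1, 2), I, Pow(3145, Rational(1, 2))) ≈ Mul(28.040, I)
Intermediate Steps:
s = 6
l = Rational(-2425, 4) (l = Mul(Rational(1, 8), Mul(-1, 4850)) = Mul(Rational(1, 8), -4850) = Rational(-2425, 4) ≈ -606.25)
Function('c')(X, F) = Add(30, Mul(6, X)) (Function('c')(X, F) = Mul(Add(5, X), 6) = Add(30, Mul(6, X)))
Pow(Add(l, Function('c')(Mul(7, Add(0, Mul(-1, 5))), Function('I')(-5, -5))), Rational(1, 2)) = Pow(Add(Rational(-2425, 4), Add(30, Mul(6, Mul(7, Add(0, Mul(-1, 5)))))), Rational(1, 2)) = Pow(Add(Rational(-2425, 4), Add(30, Mul(6, Mul(7, Add(0, -5))))), Rational(1, 2)) = Pow(Add(Rational(-2425, 4), Add(30, Mul(6, Mul(7, -5)))), Rational(1, 2)) = Pow(Add(Rational(-2425, 4), Add(30, Mul(6, -35))), Rational(1, 2)) = Pow(Add(Rational(-2425, 4), Add(30, -210)), Rational(1, 2)) = Pow(Add(Rational(-2425, 4), -180), Rational(1, 2)) = Pow(Rational(-3145, 4), Rational(1, 2)) = Mul(Rational(1, 2), I, Pow(3145, Rational(1, 2)))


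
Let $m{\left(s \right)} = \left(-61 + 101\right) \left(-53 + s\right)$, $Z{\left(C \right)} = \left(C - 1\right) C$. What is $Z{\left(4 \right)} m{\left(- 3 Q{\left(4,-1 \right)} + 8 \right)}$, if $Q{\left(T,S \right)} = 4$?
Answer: $-27360$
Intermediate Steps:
$Z{\left(C \right)} = C \left(-1 + C\right)$ ($Z{\left(C \right)} = \left(-1 + C\right) C = C \left(-1 + C\right)$)
$m{\left(s \right)} = -2120 + 40 s$ ($m{\left(s \right)} = 40 \left(-53 + s\right) = -2120 + 40 s$)
$Z{\left(4 \right)} m{\left(- 3 Q{\left(4,-1 \right)} + 8 \right)} = 4 \left(-1 + 4\right) \left(-2120 + 40 \left(\left(-3\right) 4 + 8\right)\right) = 4 \cdot 3 \left(-2120 + 40 \left(-12 + 8\right)\right) = 12 \left(-2120 + 40 \left(-4\right)\right) = 12 \left(-2120 - 160\right) = 12 \left(-2280\right) = -27360$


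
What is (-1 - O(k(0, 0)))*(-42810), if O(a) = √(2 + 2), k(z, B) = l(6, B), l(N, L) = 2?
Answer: 128430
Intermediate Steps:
k(z, B) = 2
O(a) = 2 (O(a) = √4 = 2)
(-1 - O(k(0, 0)))*(-42810) = (-1 - 1*2)*(-42810) = (-1 - 2)*(-42810) = -3*(-42810) = 128430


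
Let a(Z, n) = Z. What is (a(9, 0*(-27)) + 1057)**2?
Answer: 1136356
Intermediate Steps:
(a(9, 0*(-27)) + 1057)**2 = (9 + 1057)**2 = 1066**2 = 1136356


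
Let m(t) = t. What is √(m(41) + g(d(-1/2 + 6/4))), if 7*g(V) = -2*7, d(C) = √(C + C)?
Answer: √39 ≈ 6.2450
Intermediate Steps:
d(C) = √2*√C (d(C) = √(2*C) = √2*√C)
g(V) = -2 (g(V) = (-2*7)/7 = (⅐)*(-14) = -2)
√(m(41) + g(d(-1/2 + 6/4))) = √(41 - 2) = √39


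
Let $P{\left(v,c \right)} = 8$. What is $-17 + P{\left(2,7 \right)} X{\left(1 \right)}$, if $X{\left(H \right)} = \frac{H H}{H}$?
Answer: $-9$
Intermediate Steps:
$X{\left(H \right)} = H$ ($X{\left(H \right)} = \frac{H^{2}}{H} = H$)
$-17 + P{\left(2,7 \right)} X{\left(1 \right)} = -17 + 8 \cdot 1 = -17 + 8 = -9$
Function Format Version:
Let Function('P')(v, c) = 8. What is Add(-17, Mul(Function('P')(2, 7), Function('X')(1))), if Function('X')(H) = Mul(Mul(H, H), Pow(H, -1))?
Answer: -9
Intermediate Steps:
Function('X')(H) = H (Function('X')(H) = Mul(Pow(H, 2), Pow(H, -1)) = H)
Add(-17, Mul(Function('P')(2, 7), Function('X')(1))) = Add(-17, Mul(8, 1)) = Add(-17, 8) = -9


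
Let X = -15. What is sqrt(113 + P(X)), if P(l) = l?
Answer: 7*sqrt(2) ≈ 9.8995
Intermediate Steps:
sqrt(113 + P(X)) = sqrt(113 - 15) = sqrt(98) = 7*sqrt(2)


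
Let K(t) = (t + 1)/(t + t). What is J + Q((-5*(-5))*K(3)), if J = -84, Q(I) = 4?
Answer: -80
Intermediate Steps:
K(t) = (1 + t)/(2*t) (K(t) = (1 + t)/((2*t)) = (1 + t)*(1/(2*t)) = (1 + t)/(2*t))
J + Q((-5*(-5))*K(3)) = -84 + 4 = -80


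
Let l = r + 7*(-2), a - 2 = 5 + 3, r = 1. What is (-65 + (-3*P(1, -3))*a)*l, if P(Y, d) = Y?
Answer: 1235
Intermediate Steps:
a = 10 (a = 2 + (5 + 3) = 2 + 8 = 10)
l = -13 (l = 1 + 7*(-2) = 1 - 14 = -13)
(-65 + (-3*P(1, -3))*a)*l = (-65 - 3*1*10)*(-13) = (-65 - 3*10)*(-13) = (-65 - 30)*(-13) = -95*(-13) = 1235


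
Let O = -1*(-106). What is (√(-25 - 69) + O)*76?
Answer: 8056 + 76*I*√94 ≈ 8056.0 + 736.85*I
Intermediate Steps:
O = 106
(√(-25 - 69) + O)*76 = (√(-25 - 69) + 106)*76 = (√(-94) + 106)*76 = (I*√94 + 106)*76 = (106 + I*√94)*76 = 8056 + 76*I*√94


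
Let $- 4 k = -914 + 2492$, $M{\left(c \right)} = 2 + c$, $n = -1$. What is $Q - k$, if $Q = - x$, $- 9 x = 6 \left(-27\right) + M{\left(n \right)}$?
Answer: $\frac{6779}{18} \approx 376.61$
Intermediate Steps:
$k = - \frac{789}{2}$ ($k = - \frac{-914 + 2492}{4} = \left(- \frac{1}{4}\right) 1578 = - \frac{789}{2} \approx -394.5$)
$x = \frac{161}{9}$ ($x = - \frac{6 \left(-27\right) + \left(2 - 1\right)}{9} = - \frac{-162 + 1}{9} = \left(- \frac{1}{9}\right) \left(-161\right) = \frac{161}{9} \approx 17.889$)
$Q = - \frac{161}{9}$ ($Q = \left(-1\right) \frac{161}{9} = - \frac{161}{9} \approx -17.889$)
$Q - k = - \frac{161}{9} - - \frac{789}{2} = - \frac{161}{9} + \frac{789}{2} = \frac{6779}{18}$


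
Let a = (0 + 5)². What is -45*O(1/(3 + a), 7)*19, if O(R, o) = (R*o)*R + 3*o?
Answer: -2011815/112 ≈ -17963.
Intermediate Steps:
a = 25 (a = 5² = 25)
O(R, o) = 3*o + o*R² (O(R, o) = o*R² + 3*o = 3*o + o*R²)
-45*O(1/(3 + a), 7)*19 = -315*(3 + (1/(3 + 25))²)*19 = -315*(3 + (1/28)²)*19 = -315*(3 + 1/784)*19 = -315*2353/784*19 = -45*2353/112*19 = -105885/112*19 = -2011815/112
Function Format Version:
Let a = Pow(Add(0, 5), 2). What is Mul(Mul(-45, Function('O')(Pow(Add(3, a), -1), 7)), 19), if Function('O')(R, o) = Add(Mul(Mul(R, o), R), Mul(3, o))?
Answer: Rational(-2011815, 112) ≈ -17963.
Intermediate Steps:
a = 25 (a = Pow(5, 2) = 25)
Function('O')(R, o) = Add(Mul(3, o), Mul(o, Pow(R, 2))) (Function('O')(R, o) = Add(Mul(o, Pow(R, 2)), Mul(3, o)) = Add(Mul(3, o), Mul(o, Pow(R, 2))))
Mul(Mul(-45, Function('O')(Pow(Add(3, a), -1), 7)), 19) = Mul(Mul(-45, Mul(7, Add(3, Pow(Pow(Add(3, 25), -1), 2)))), 19) = Mul(Mul(-45, Mul(7, Add(3, Pow(Pow(28, -1), 2)))), 19) = Mul(Mul(-45, Mul(7, Add(3, Pow(Rational(1, 28), 2)))), 19) = Mul(Mul(-45, Mul(7, Add(3, Rational(1, 784)))), 19) = Mul(Mul(-45, Mul(7, Rational(2353, 784))), 19) = Mul(Mul(-45, Rational(2353, 112)), 19) = Mul(Rational(-105885, 112), 19) = Rational(-2011815, 112)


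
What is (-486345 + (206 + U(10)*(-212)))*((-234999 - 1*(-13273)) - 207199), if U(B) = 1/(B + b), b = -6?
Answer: 208539903600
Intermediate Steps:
U(B) = 1/(-6 + B) (U(B) = 1/(B - 6) = 1/(-6 + B))
(-486345 + (206 + U(10)*(-212)))*((-234999 - 1*(-13273)) - 207199) = (-486345 + (206 - 212/(-6 + 10)))*((-234999 - 1*(-13273)) - 207199) = (-486345 + (206 - 212/4))*((-234999 + 13273) - 207199) = (-486345 + (206 + (¼)*(-212)))*(-221726 - 207199) = (-486345 + (206 - 53))*(-428925) = (-486345 + 153)*(-428925) = -486192*(-428925) = 208539903600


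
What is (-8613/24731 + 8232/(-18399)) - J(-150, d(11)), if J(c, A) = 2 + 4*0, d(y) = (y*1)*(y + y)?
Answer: -424035839/151675223 ≈ -2.7957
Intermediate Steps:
d(y) = 2*y**2 (d(y) = y*(2*y) = 2*y**2)
J(c, A) = 2 (J(c, A) = 2 + 0 = 2)
(-8613/24731 + 8232/(-18399)) - J(-150, d(11)) = (-8613/24731 + 8232/(-18399)) - 1*2 = (-8613*1/24731 + 8232*(-1/18399)) - 2 = (-8613/24731 - 2744/6133) - 2 = -120685393/151675223 - 2 = -424035839/151675223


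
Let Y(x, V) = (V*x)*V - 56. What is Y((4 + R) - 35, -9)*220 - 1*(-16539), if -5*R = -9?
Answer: -516125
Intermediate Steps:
R = 9/5 (R = -1/5*(-9) = 9/5 ≈ 1.8000)
Y(x, V) = -56 + x*V**2 (Y(x, V) = x*V**2 - 56 = -56 + x*V**2)
Y((4 + R) - 35, -9)*220 - 1*(-16539) = (-56 + ((4 + 9/5) - 35)*(-9)**2)*220 - 1*(-16539) = (-56 + (29/5 - 35)*81)*220 + 16539 = (-56 - 146/5*81)*220 + 16539 = (-56 - 11826/5)*220 + 16539 = -12106/5*220 + 16539 = -532664 + 16539 = -516125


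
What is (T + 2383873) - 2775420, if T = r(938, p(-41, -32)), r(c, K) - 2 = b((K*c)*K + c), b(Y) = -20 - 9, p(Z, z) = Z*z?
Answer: -391574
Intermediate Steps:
b(Y) = -29
r(c, K) = -27 (r(c, K) = 2 - 29 = -27)
T = -27
(T + 2383873) - 2775420 = (-27 + 2383873) - 2775420 = 2383846 - 2775420 = -391574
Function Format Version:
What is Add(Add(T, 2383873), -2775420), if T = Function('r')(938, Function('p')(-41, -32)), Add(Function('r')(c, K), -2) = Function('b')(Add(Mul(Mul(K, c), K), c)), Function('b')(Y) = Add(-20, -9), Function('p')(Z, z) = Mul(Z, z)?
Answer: -391574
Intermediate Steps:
Function('b')(Y) = -29
Function('r')(c, K) = -27 (Function('r')(c, K) = Add(2, -29) = -27)
T = -27
Add(Add(T, 2383873), -2775420) = Add(Add(-27, 2383873), -2775420) = Add(2383846, -2775420) = -391574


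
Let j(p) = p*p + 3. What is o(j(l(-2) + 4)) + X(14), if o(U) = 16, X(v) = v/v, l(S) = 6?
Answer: 17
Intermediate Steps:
j(p) = 3 + p² (j(p) = p² + 3 = 3 + p²)
X(v) = 1
o(j(l(-2) + 4)) + X(14) = 16 + 1 = 17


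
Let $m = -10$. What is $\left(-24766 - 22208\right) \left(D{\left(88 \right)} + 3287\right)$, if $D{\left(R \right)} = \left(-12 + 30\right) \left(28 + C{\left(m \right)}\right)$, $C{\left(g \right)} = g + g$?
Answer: $-161167794$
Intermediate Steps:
$C{\left(g \right)} = 2 g$
$D{\left(R \right)} = 144$ ($D{\left(R \right)} = \left(-12 + 30\right) \left(28 + 2 \left(-10\right)\right) = 18 \left(28 - 20\right) = 18 \cdot 8 = 144$)
$\left(-24766 - 22208\right) \left(D{\left(88 \right)} + 3287\right) = \left(-24766 - 22208\right) \left(144 + 3287\right) = \left(-46974\right) 3431 = -161167794$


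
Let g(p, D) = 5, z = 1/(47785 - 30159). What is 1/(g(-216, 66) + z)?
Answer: 17626/88131 ≈ 0.20000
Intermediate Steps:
z = 1/17626 ≈ 5.6734e-5
1/(g(-216, 66) + z) = 1/(5 + 1/17626) = 1/(88131/17626) = 17626/88131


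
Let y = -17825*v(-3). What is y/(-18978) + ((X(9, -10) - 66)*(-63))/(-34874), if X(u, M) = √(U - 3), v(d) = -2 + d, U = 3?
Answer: -227646841/47274198 ≈ -4.8155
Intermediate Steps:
X(u, M) = 0 (X(u, M) = √(3 - 3) = √0 = 0)
y = 89125 (y = -17825*(-2 - 3) = -17825*(-5) = 89125)
y/(-18978) + ((X(9, -10) - 66)*(-63))/(-34874) = 89125/(-18978) + ((0 - 66)*(-63))/(-34874) = 89125*(-1/18978) - 66*(-63)*(-1/34874) = -89125/18978 + 4158*(-1/34874) = -89125/18978 - 297/2491 = -227646841/47274198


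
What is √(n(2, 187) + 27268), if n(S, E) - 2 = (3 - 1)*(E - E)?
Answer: 3*√3030 ≈ 165.14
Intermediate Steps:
n(S, E) = 2 (n(S, E) = 2 + (3 - 1)*(E - E) = 2 + 2*0 = 2 + 0 = 2)
√(n(2, 187) + 27268) = √(2 + 27268) = √27270 = 3*√3030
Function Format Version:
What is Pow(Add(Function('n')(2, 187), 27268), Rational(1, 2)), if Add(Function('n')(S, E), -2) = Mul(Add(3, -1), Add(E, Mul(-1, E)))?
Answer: Mul(3, Pow(3030, Rational(1, 2))) ≈ 165.14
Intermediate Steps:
Function('n')(S, E) = 2 (Function('n')(S, E) = Add(2, Mul(Add(3, -1), Add(E, Mul(-1, E)))) = Add(2, Mul(2, 0)) = Add(2, 0) = 2)
Pow(Add(Function('n')(2, 187), 27268), Rational(1, 2)) = Pow(Add(2, 27268), Rational(1, 2)) = Pow(27270, Rational(1, 2)) = Mul(3, Pow(3030, Rational(1, 2)))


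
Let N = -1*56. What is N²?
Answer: 3136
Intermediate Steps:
N = -56
N² = (-56)² = 3136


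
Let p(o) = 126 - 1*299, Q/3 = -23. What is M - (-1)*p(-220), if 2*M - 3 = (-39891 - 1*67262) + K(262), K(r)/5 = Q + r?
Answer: -106531/2 ≈ -53266.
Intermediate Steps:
Q = -69 (Q = 3*(-23) = -69)
p(o) = -173 (p(o) = 126 - 299 = -173)
K(r) = -345 + 5*r (K(r) = 5*(-69 + r) = -345 + 5*r)
M = -106185/2 (M = 3/2 + ((-39891 - 1*67262) + (-345 + 5*262))/2 = 3/2 + ((-39891 - 67262) + (-345 + 1310))/2 = 3/2 + (-107153 + 965)/2 = 3/2 + (1/2)*(-106188) = 3/2 - 53094 = -106185/2 ≈ -53093.)
M - (-1)*p(-220) = -106185/2 - (-1)*(-173) = -106185/2 - 1*173 = -106185/2 - 173 = -106531/2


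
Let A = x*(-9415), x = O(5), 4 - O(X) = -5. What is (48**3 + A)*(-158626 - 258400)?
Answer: -10783041282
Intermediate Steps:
O(X) = 9 (O(X) = 4 - 1*(-5) = 4 + 5 = 9)
x = 9
A = -84735 (A = 9*(-9415) = -84735)
(48**3 + A)*(-158626 - 258400) = (48**3 - 84735)*(-158626 - 258400) = (110592 - 84735)*(-417026) = 25857*(-417026) = -10783041282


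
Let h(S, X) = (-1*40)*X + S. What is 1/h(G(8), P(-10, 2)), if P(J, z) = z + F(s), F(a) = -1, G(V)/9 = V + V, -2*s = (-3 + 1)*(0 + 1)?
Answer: 1/104 ≈ 0.0096154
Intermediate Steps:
s = 1 (s = -(-3 + 1)*(0 + 1)/2 = -(-1) = -½*(-2) = 1)
G(V) = 18*V (G(V) = 9*(V + V) = 9*(2*V) = 18*V)
P(J, z) = -1 + z (P(J, z) = z - 1 = -1 + z)
h(S, X) = S - 40*X (h(S, X) = -40*X + S = S - 40*X)
1/h(G(8), P(-10, 2)) = 1/(18*8 - 40*(-1 + 2)) = 1/(144 - 40*1) = 1/(144 - 40) = 1/104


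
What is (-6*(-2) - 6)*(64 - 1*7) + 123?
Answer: 465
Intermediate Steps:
(-6*(-2) - 6)*(64 - 1*7) + 123 = (12 - 6)*(64 - 7) + 123 = 6*57 + 123 = 342 + 123 = 465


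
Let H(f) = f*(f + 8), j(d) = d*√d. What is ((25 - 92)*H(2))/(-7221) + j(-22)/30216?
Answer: 1340/7221 - 11*I*√22/15108 ≈ 0.18557 - 0.003415*I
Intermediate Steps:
j(d) = d^(3/2)
H(f) = f*(8 + f)
((25 - 92)*H(2))/(-7221) + j(-22)/30216 = ((25 - 92)*(2*(8 + 2)))/(-7221) + (-22)^(3/2)/30216 = -134*10*(-1/7221) - 22*I*√22*(1/30216) = -67*20*(-1/7221) - 11*I*√22/15108 = -1340*(-1/7221) - 11*I*√22/15108 = 1340/7221 - 11*I*√22/15108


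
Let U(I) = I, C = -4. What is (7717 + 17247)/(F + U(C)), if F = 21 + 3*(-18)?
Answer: -24964/37 ≈ -674.70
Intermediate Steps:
F = -33 (F = 21 - 54 = -33)
(7717 + 17247)/(F + U(C)) = (7717 + 17247)/(-33 - 4) = 24964/(-37) = 24964*(-1/37) = -24964/37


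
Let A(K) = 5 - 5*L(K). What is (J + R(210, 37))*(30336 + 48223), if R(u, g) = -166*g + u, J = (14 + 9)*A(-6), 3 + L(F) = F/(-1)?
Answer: -484080558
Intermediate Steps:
L(F) = -3 - F (L(F) = -3 + F/(-1) = -3 + F*(-1) = -3 - F)
A(K) = 20 + 5*K (A(K) = 5 - 5*(-3 - K) = 5 + (15 + 5*K) = 20 + 5*K)
J = -230 (J = (14 + 9)*(20 + 5*(-6)) = 23*(20 - 30) = 23*(-10) = -230)
R(u, g) = u - 166*g
(J + R(210, 37))*(30336 + 48223) = (-230 + (210 - 166*37))*(30336 + 48223) = (-230 + (210 - 6142))*78559 = (-230 - 5932)*78559 = -6162*78559 = -484080558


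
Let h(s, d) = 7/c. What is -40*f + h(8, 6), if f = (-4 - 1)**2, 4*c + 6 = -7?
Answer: -13028/13 ≈ -1002.2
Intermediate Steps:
c = -13/4 (c = -3/2 + (1/4)*(-7) = -3/2 - 7/4 = -13/4 ≈ -3.2500)
h(s, d) = -28/13 (h(s, d) = 7/(-13/4) = 7*(-4/13) = -28/13)
f = 25 (f = (-5)**2 = 25)
-40*f + h(8, 6) = -40*25 - 28/13 = -1000 - 28/13 = -13028/13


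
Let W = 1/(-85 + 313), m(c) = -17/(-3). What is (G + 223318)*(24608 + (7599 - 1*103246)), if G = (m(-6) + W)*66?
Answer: -603853308973/38 ≈ -1.5891e+10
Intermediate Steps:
m(c) = 17/3 (m(c) = -17*(-⅓) = 17/3)
W = 1/228 ≈ 0.0043860
G = 14223/38 (G = (17/3 + 1/228)*66 = (431/76)*66 = 14223/38 ≈ 374.29)
(G + 223318)*(24608 + (7599 - 1*103246)) = (14223/38 + 223318)*(24608 + (7599 - 1*103246)) = 8500307*(24608 + (7599 - 103246))/38 = 8500307*(24608 - 95647)/38 = (8500307/38)*(-71039) = -603853308973/38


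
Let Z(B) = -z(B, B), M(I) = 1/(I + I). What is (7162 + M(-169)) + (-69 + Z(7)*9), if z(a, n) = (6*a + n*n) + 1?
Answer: 2117569/338 ≈ 6265.0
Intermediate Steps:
z(a, n) = 1 + n² + 6*a (z(a, n) = (6*a + n²) + 1 = (n² + 6*a) + 1 = 1 + n² + 6*a)
M(I) = 1/(2*I)
Z(B) = -1 - B² - 6*B (Z(B) = -(1 + B² + 6*B) = -1 - B² - 6*B)
(7162 + M(-169)) + (-69 + Z(7)*9) = (7162 + (½)/(-169)) + (-69 + (-1 - 1*7² - 6*7)*9) = (7162 + (½)*(-1/169)) + (-69 + (-1 - 1*49 - 42)*9) = (7162 - 1/338) + (-69 + (-1 - 49 - 42)*9) = 2420755/338 + (-69 - 92*9) = 2420755/338 + (-69 - 828) = 2420755/338 - 897 = 2117569/338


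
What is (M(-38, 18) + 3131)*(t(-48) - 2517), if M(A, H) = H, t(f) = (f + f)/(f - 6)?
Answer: -71283913/9 ≈ -7.9204e+6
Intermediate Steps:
t(f) = 2*f/(-6 + f) (t(f) = (2*f)/(-6 + f) = 2*f/(-6 + f))
(M(-38, 18) + 3131)*(t(-48) - 2517) = (18 + 3131)*(2*(-48)/(-6 - 48) - 2517) = 3149*(2*(-48)/(-54) - 2517) = 3149*(2*(-48)*(-1/54) - 2517) = 3149*(16/9 - 2517) = 3149*(-22637/9) = -71283913/9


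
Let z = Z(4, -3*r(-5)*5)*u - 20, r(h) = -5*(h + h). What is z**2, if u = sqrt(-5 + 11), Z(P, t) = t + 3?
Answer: 3348454 + 29880*sqrt(6) ≈ 3.4216e+6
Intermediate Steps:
r(h) = -10*h
Z(P, t) = 3 + t
u = sqrt(6) ≈ 2.4495
z = -20 - 747*sqrt(6) (z = (3 - (-30)*(-5)*5)*sqrt(6) - 20 = (3 - 3*50*5)*sqrt(6) - 20 = (3 - 150*5)*sqrt(6) - 20 = (3 - 750)*sqrt(6) - 20 = -747*sqrt(6) - 20 = -20 - 747*sqrt(6) ≈ -1849.8)
z**2 = (-20 - 747*sqrt(6))**2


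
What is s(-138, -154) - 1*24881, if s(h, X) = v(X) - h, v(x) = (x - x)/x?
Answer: -24743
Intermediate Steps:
v(x) = 0 (v(x) = 0/x = 0)
s(h, X) = -h (s(h, X) = 0 - h = -h)
s(-138, -154) - 1*24881 = -1*(-138) - 1*24881 = 138 - 24881 = -24743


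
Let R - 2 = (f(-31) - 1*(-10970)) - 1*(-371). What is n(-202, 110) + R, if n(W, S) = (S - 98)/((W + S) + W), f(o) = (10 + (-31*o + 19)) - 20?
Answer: 603335/49 ≈ 12313.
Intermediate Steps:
f(o) = 9 - 31*o (f(o) = (10 + (19 - 31*o)) - 20 = (29 - 31*o) - 20 = 9 - 31*o)
R = 12313 (R = 2 + (((9 - 31*(-31)) - 1*(-10970)) - 1*(-371)) = 2 + (((9 + 961) + 10970) + 371) = 2 + ((970 + 10970) + 371) = 2 + (11940 + 371) = 2 + 12311 = 12313)
n(W, S) = (-98 + S)/(S + 2*W) (n(W, S) = (-98 + S)/((S + W) + W) = (-98 + S)/(S + 2*W))
n(-202, 110) + R = (-98 + 110)/(110 + 2*(-202)) + 12313 = 12/(110 - 404) + 12313 = 12/(-294) + 12313 = -1/294*12 + 12313 = -2/49 + 12313 = 603335/49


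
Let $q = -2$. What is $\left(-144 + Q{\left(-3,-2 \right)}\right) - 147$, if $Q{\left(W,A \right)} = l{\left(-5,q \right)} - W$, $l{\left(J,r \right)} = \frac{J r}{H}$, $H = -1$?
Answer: $-298$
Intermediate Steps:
$l{\left(J,r \right)} = - J r$ ($l{\left(J,r \right)} = \frac{J r}{-1} = J r \left(-1\right) = - J r$)
$Q{\left(W,A \right)} = -10 - W$ ($Q{\left(W,A \right)} = \left(-1\right) \left(-5\right) \left(-2\right) - W = -10 - W$)
$\left(-144 + Q{\left(-3,-2 \right)}\right) - 147 = \left(-144 - 7\right) - 147 = -151 - 147 = -298$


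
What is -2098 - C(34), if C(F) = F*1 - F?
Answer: -2098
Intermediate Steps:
C(F) = 0 (C(F) = F - F = 0)
-2098 - C(34) = -2098 - 1*0 = -2098 + 0 = -2098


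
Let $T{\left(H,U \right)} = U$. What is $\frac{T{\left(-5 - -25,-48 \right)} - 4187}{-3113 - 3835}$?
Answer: $\frac{4235}{6948} \approx 0.60953$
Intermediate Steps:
$\frac{T{\left(-5 - -25,-48 \right)} - 4187}{-3113 - 3835} = \frac{-48 - 4187}{-3113 - 3835} = - \frac{4235}{-6948} = \left(-4235\right) \left(- \frac{1}{6948}\right) = \frac{4235}{6948}$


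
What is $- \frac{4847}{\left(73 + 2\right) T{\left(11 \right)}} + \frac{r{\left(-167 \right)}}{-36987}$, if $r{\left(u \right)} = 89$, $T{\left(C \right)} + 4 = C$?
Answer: $- \frac{19924746}{2157575} \approx -9.2348$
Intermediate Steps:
$T{\left(C \right)} = -4 + C$
$- \frac{4847}{\left(73 + 2\right) T{\left(11 \right)}} + \frac{r{\left(-167 \right)}}{-36987} = - \frac{4847}{\left(73 + 2\right) \left(-4 + 11\right)} + \frac{89}{-36987} = - \frac{4847}{75 \cdot 7} + 89 \left(- \frac{1}{36987}\right) = - \frac{4847}{525} - \frac{89}{36987} = - \frac{19924746}{2157575}$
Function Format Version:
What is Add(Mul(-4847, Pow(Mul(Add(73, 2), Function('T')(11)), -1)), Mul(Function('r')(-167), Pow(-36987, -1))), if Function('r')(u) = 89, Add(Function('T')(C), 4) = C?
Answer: Rational(-19924746, 2157575) ≈ -9.2348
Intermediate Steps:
Function('T')(C) = Add(-4, C)
Add(Mul(-4847, Pow(Mul(Add(73, 2), Function('T')(11)), -1)), Mul(Function('r')(-167), Pow(-36987, -1))) = Add(Mul(-4847, Pow(Mul(Add(73, 2), Add(-4, 11)), -1)), Mul(89, Pow(-36987, -1))) = Add(Mul(-4847, Pow(Mul(75, 7), -1)), Mul(89, Rational(-1, 36987))) = Add(Mul(-4847, Pow(525, -1)), Rational(-89, 36987)) = Add(Mul(-4847, Rational(1, 525)), Rational(-89, 36987)) = Add(Rational(-4847, 525), Rational(-89, 36987)) = Rational(-19924746, 2157575)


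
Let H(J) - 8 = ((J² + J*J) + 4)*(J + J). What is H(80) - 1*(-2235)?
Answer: 2050883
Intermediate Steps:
H(J) = 8 + 2*J*(4 + 2*J²) (H(J) = 8 + ((J² + J*J) + 4)*(J + J) = 8 + ((J² + J²) + 4)*(2*J) = 8 + (2*J² + 4)*(2*J) = 8 + (4 + 2*J²)*(2*J) = 8 + 2*J*(4 + 2*J²))
H(80) - 1*(-2235) = (8 + 4*80³ + 8*80) - 1*(-2235) = (8 + 4*512000 + 640) + 2235 = (8 + 2048000 + 640) + 2235 = 2048648 + 2235 = 2050883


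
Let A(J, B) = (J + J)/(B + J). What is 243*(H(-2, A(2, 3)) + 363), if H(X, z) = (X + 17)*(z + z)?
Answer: 94041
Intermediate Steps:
A(J, B) = 2*J/(B + J) (A(J, B) = (2*J)/(B + J) = 2*J/(B + J))
H(X, z) = 2*z*(17 + X) (H(X, z) = (17 + X)*(2*z) = 2*z*(17 + X))
243*(H(-2, A(2, 3)) + 363) = 243*(2*(2*2/(3 + 2))*(17 - 2) + 363) = 243*(2*(2*2/5)*15 + 363) = 243*(2*(2*2*(⅕))*15 + 363) = 243*(2*(⅘)*15 + 363) = 243*(24 + 363) = 243*387 = 94041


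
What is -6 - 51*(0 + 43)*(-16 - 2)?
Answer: 39468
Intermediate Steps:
-6 - 51*(0 + 43)*(-16 - 2) = -6 - 2193*(-18) = -6 - 51*(-774) = -6 + 39474 = 39468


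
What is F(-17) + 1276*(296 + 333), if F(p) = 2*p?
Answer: 802570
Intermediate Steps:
F(-17) + 1276*(296 + 333) = 2*(-17) + 1276*(296 + 333) = -34 + 1276*629 = -34 + 802604 = 802570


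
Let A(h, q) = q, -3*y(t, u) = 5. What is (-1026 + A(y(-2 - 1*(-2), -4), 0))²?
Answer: 1052676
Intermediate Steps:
y(t, u) = -5/3 (y(t, u) = -⅓*5 = -5/3)
(-1026 + A(y(-2 - 1*(-2), -4), 0))² = (-1026 + 0)² = (-1026)² = 1052676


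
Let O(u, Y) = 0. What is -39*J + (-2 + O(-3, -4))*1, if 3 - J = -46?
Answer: -1913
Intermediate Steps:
J = 49 (J = 3 - 1*(-46) = 3 + 46 = 49)
-39*J + (-2 + O(-3, -4))*1 = -39*49 + (-2 + 0)*1 = -1911 - 2*1 = -1911 - 2 = -1913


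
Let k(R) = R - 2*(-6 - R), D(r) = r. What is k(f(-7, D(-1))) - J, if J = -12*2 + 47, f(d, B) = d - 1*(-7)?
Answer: -11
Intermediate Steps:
f(d, B) = 7 + d (f(d, B) = d + 7 = 7 + d)
k(R) = 12 + 3*R (k(R) = R + (12 + 2*R) = 12 + 3*R)
J = 23 (J = -24 + 47 = 23)
k(f(-7, D(-1))) - J = (12 + 3*(7 - 7)) - 1*23 = (12 + 3*0) - 23 = (12 + 0) - 23 = 12 - 23 = -11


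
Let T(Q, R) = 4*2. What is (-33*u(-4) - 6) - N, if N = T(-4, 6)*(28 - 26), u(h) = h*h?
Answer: -550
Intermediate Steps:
T(Q, R) = 8
u(h) = h**2
N = 16 (N = 8*(28 - 26) = 8*2 = 16)
(-33*u(-4) - 6) - N = (-33*(-4)**2 - 6) - 1*16 = (-33*16 - 6) - 16 = (-528 - 6) - 16 = -534 - 16 = -550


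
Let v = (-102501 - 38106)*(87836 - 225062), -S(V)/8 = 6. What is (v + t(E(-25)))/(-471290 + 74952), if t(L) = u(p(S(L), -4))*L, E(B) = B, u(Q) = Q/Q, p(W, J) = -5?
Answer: -19294936157/396338 ≈ -48683.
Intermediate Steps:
S(V) = -48 (S(V) = -8*6 = -48)
u(Q) = 1
t(L) = L (t(L) = 1*L = L)
v = 19294936182 (v = -140607*(-137226) = 19294936182)
(v + t(E(-25)))/(-471290 + 74952) = (19294936182 - 25)/(-471290 + 74952) = 19294936157/(-396338) = 19294936157*(-1/396338) = -19294936157/396338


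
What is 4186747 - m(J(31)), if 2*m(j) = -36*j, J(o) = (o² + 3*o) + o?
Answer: 4206277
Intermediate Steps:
J(o) = o² + 4*o
m(j) = -18*j (m(j) = (-36*j)/2 = -18*j)
4186747 - m(J(31)) = 4186747 - (-18)*31*(4 + 31) = 4186747 - (-18)*31*35 = 4186747 - (-18)*1085 = 4186747 - 1*(-19530) = 4186747 + 19530 = 4206277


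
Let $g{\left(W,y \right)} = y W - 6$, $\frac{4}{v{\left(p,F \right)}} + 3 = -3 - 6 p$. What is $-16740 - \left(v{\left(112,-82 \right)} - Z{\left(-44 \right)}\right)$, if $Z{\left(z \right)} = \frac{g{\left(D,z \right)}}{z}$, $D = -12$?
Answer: $- \frac{124935355}{7458} \approx -16752.0$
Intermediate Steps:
$v{\left(p,F \right)} = \frac{4}{-6 - 6 p}$ ($v{\left(p,F \right)} = \frac{4}{-3 - \left(3 + 6 p\right)} = \frac{4}{-6 - 6 p}$)
$g{\left(W,y \right)} = -6 + W y$ ($g{\left(W,y \right)} = W y - 6 = -6 + W y$)
$Z{\left(z \right)} = \frac{-6 - 12 z}{z}$
$-16740 - \left(v{\left(112,-82 \right)} - Z{\left(-44 \right)}\right) = -16740 - \left(- \frac{2}{3 + 3 \cdot 112} - \left(-12 - \frac{6}{-44}\right)\right) = -16740 - \left(- \frac{2}{3 + 336} - \left(-12 - - \frac{3}{22}\right)\right) = -16740 - \left(- \frac{2}{339} - \left(-12 + \frac{3}{22}\right)\right) = -16740 - \left(\left(-2\right) \frac{1}{339} - - \frac{261}{22}\right) = -16740 - \left(- \frac{2}{339} + \frac{261}{22}\right) = -16740 - \frac{88435}{7458} = - \frac{124935355}{7458}$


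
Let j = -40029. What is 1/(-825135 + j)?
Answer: -1/865164 ≈ -1.1558e-6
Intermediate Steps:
1/(-825135 + j) = 1/(-825135 - 40029) = 1/(-865164) = -1/865164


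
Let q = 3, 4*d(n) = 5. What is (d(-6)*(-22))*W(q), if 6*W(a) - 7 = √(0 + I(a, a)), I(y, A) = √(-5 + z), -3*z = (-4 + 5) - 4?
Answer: -110/3 - 55*I/12 ≈ -36.667 - 4.5833*I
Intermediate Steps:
z = 1 (z = -((-4 + 5) - 4)/3 = -(1 - 4)/3 = -⅓*(-3) = 1)
d(n) = 5/4 (d(n) = (¼)*5 = 5/4)
I(y, A) = 2*I (I(y, A) = √(-5 + 1) = √(-4) = 2*I)
W(a) = 4/3 + I/6 (W(a) = 7/6 + √(0 + 2*I)/6 = 7/6 + √(2*I)/6 = 7/6 + (1 + I)/6 = 7/6 + (⅙ + I/6) = 4/3 + I/6)
(d(-6)*(-22))*W(q) = ((5/4)*(-22))*(4/3 + I/6) = -55*(4/3 + I/6)/2 = -110/3 - 55*I/12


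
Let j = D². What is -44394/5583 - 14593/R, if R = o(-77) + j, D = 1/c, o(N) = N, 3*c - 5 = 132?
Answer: 488334358845/2689524644 ≈ 181.57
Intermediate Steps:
c = 137/3 (c = 5/3 + (⅓)*132 = 5/3 + 44 = 137/3 ≈ 45.667)
D = 3/137 (D = 1/(137/3) = 3/137 ≈ 0.021898)
j = 9/18769 (j = (3/137)² = 9/18769 ≈ 0.00047951)
R = -1445204/18769 (R = -77 + 9/18769 = -1445204/18769 ≈ -77.000)
-44394/5583 - 14593/R = -44394/5583 - 14593/(-1445204/18769) = -44394*1/5583 - 14593*(-18769/1445204) = -14798/1861 + 273896017/1445204 = 488334358845/2689524644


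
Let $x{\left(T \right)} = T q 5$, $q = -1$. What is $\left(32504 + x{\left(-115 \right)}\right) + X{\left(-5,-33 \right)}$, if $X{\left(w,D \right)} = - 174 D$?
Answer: $38821$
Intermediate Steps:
$x{\left(T \right)} = - 5 T$ ($x{\left(T \right)} = T \left(-1\right) 5 = - T 5 = - 5 T$)
$\left(32504 + x{\left(-115 \right)}\right) + X{\left(-5,-33 \right)} = \left(32504 - -575\right) - -5742 = \left(32504 + 575\right) + 5742 = 33079 + 5742 = 38821$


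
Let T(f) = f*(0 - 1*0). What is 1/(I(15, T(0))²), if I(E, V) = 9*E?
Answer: 1/18225 ≈ 5.4870e-5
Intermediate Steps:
T(f) = 0 (T(f) = f*(0 + 0) = f*0 = 0)
1/(I(15, T(0))²) = 1/((9*15)²) = 1/(135²) = 1/18225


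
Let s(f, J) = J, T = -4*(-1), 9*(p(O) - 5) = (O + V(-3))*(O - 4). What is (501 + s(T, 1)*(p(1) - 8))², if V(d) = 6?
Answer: 2211169/9 ≈ 2.4569e+5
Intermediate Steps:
p(O) = 5 + (-4 + O)*(6 + O)/9 (p(O) = 5 + ((O + 6)*(O - 4))/9 = 5 + ((6 + O)*(-4 + O))/9 = 5 + ((-4 + O)*(6 + O))/9 = 5 + (-4 + O)*(6 + O)/9)
T = 4
(501 + s(T, 1)*(p(1) - 8))² = (501 + 1*((7/3 + (⅑)*1² + (2/9)*1) - 8))² = (501 + 1*((7/3 + (⅑)*1 + 2/9) - 8))² = (501 + 1*((7/3 + ⅑ + 2/9) - 8))² = (501 + 1*(8/3 - 8))² = (501 + 1*(-16/3))² = (501 - 16/3)² = (1487/3)² = 2211169/9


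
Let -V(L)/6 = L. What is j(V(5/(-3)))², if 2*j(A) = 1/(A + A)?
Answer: 1/1600 ≈ 0.00062500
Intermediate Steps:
V(L) = -6*L
j(A) = 1/(4*A) (j(A) = 1/(2*(A + A)) = 1/(2*((2*A))) = (1/(2*A))/2 = 1/(4*A))
j(V(5/(-3)))² = (1/(4*((-30/(-3)))))² = (1/(4*((-30*(-1)/3))))² = (1/(4*((-6*(-5/3)))))² = ((¼)/10)² = ((¼)*(⅒))² = (1/40)² = 1/1600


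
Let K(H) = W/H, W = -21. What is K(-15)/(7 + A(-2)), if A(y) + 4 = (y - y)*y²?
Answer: 7/15 ≈ 0.46667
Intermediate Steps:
A(y) = -4 (A(y) = -4 + (y - y)*y² = -4 + 0*y² = -4 + 0 = -4)
K(H) = -21/H
K(-15)/(7 + A(-2)) = (-21/(-15))/(7 - 4) = -21*(-1/15)/3 = (7/5)*(⅓) = 7/15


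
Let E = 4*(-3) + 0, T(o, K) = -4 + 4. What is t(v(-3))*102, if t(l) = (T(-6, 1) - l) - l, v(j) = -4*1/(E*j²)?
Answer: -68/9 ≈ -7.5556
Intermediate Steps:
T(o, K) = 0
E = -12 (E = -12 + 0 = -12)
v(j) = 1/(3*j²) (v(j) = -4*(-1/(12*j²)) = -(-1)/(3*j²) = 1/(3*j²))
t(l) = -2*l (t(l) = (0 - l) - l = -l - l = -2*l)
t(v(-3))*102 = -2/(3*(-3)²)*102 = -2/(3*9)*102 = -2*1/27*102 = -2/27*102 = -68/9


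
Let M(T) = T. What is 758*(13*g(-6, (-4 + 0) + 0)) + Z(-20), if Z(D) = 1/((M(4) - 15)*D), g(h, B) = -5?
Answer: -10839399/220 ≈ -49270.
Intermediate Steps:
Z(D) = -1/(11*D) (Z(D) = 1/((4 - 15)*D) = 1/((-11)*D) = -1/(11*D))
758*(13*g(-6, (-4 + 0) + 0)) + Z(-20) = 758*(13*(-5)) - 1/11/(-20) = 758*(-65) - 1/11*(-1/20) = -49270 + 1/220 = -10839399/220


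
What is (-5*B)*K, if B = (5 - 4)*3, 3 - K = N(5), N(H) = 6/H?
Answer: -27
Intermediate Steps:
K = 9/5 (K = 3 - 6/5 = 9/5 ≈ 1.8000)
B = 3 (B = 1*3 = 3)
(-5*B)*K = -5*3*(9/5) = -15*9/5 = -27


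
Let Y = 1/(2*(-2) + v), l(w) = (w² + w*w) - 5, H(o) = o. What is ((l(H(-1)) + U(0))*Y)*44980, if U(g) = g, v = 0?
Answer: 33735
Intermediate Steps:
l(w) = -5 + 2*w² (l(w) = (w² + w²) - 5 = 2*w² - 5 = -5 + 2*w²)
Y = -¼ (Y = 1/(2*(-2) + 0) = 1/(-4 + 0) = 1/(-4) = -¼ ≈ -0.25000)
((l(H(-1)) + U(0))*Y)*44980 = (((-5 + 2*(-1)²) + 0)*(-¼))*44980 = (((-5 + 2*1) + 0)*(-¼))*44980 = (((-5 + 2) + 0)*(-¼))*44980 = ((-3 + 0)*(-¼))*44980 = -3*(-¼)*44980 = (¾)*44980 = 33735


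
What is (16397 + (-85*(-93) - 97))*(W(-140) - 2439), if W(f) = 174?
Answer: -54824325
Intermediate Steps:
(16397 + (-85*(-93) - 97))*(W(-140) - 2439) = (16397 + (-85*(-93) - 97))*(174 - 2439) = (16397 + (7905 - 97))*(-2265) = (16397 + 7808)*(-2265) = 24205*(-2265) = -54824325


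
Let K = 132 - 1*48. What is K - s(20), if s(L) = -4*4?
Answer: 100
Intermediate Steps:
K = 84 (K = 132 - 48 = 84)
s(L) = -16
K - s(20) = 84 - 1*(-16) = 84 + 16 = 100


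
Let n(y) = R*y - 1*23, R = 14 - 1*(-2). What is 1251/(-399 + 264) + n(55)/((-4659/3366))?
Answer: -14639177/23295 ≈ -628.43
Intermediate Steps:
R = 16 (R = 14 + 2 = 16)
n(y) = -23 + 16*y (n(y) = 16*y - 1*23 = 16*y - 23 = -23 + 16*y)
1251/(-399 + 264) + n(55)/((-4659/3366)) = 1251/(-399 + 264) + (-23 + 16*55)/((-4659/3366)) = 1251/(-135) + (-23 + 880)/((-4659*1/3366)) = 1251*(-1/135) + 857/(-1553/1122) = -139/15 + 857*(-1122/1553) = -139/15 - 961554/1553 = -14639177/23295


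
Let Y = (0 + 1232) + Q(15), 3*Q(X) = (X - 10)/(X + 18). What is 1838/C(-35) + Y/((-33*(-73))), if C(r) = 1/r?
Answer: -15342004057/238491 ≈ -64330.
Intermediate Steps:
Q(X) = (-10 + X)/(3*(18 + X)) (Q(X) = ((X - 10)/(X + 18))/3 = ((-10 + X)/(18 + X))/3 = (-10 + X)/(3*(18 + X)))
Y = 121973/99 (Y = (0 + 1232) + (-10 + 15)/(3*(18 + 15)) = 1232 + (1/3)*5/33 = 1232 + (1/3)*(1/33)*5 = 1232 + 5/99 = 121973/99 ≈ 1232.1)
1838/C(-35) + Y/((-33*(-73))) = 1838/(1/(-35)) + 121973/(99*((-33*(-73)))) = 1838/(-1/35) + (121973/99)/2409 = 1838*(-35) + (121973/99)*(1/2409) = -64330 + 121973/238491 = -15342004057/238491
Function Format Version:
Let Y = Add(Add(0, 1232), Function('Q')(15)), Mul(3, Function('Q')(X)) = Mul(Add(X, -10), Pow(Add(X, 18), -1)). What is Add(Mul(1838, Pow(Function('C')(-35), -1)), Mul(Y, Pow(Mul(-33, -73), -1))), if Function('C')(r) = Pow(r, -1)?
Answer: Rational(-15342004057, 238491) ≈ -64330.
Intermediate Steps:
Function('Q')(X) = Mul(Rational(1, 3), Pow(Add(18, X), -1), Add(-10, X)) (Function('Q')(X) = Mul(Rational(1, 3), Mul(Add(X, -10), Pow(Add(X, 18), -1))) = Mul(Rational(1, 3), Mul(Add(-10, X), Pow(Add(18, X), -1))) = Mul(Rational(1, 3), Mul(Pow(Add(18, X), -1), Add(-10, X))) = Mul(Rational(1, 3), Pow(Add(18, X), -1), Add(-10, X)))
Y = Rational(121973, 99) (Y = Add(Add(0, 1232), Mul(Rational(1, 3), Pow(Add(18, 15), -1), Add(-10, 15))) = Add(1232, Mul(Rational(1, 3), Pow(33, -1), 5)) = Add(1232, Mul(Rational(1, 3), Rational(1, 33), 5)) = Add(1232, Rational(5, 99)) = Rational(121973, 99) ≈ 1232.1)
Add(Mul(1838, Pow(Function('C')(-35), -1)), Mul(Y, Pow(Mul(-33, -73), -1))) = Add(Mul(1838, Pow(Pow(-35, -1), -1)), Mul(Rational(121973, 99), Pow(Mul(-33, -73), -1))) = Add(Mul(1838, Pow(Rational(-1, 35), -1)), Mul(Rational(121973, 99), Pow(2409, -1))) = Add(Mul(1838, -35), Mul(Rational(121973, 99), Rational(1, 2409))) = Add(-64330, Rational(121973, 238491)) = Rational(-15342004057, 238491)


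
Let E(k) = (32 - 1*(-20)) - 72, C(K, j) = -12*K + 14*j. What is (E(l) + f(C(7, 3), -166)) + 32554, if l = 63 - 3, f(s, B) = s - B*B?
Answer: 4936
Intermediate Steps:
f(s, B) = s - B**2
l = 60
E(k) = -20 (E(k) = (32 + 20) - 72 = 52 - 72 = -20)
(E(l) + f(C(7, 3), -166)) + 32554 = (-20 + ((-12*7 + 14*3) - 1*(-166)**2)) + 32554 = (-20 + ((-84 + 42) - 1*27556)) + 32554 = (-20 + (-42 - 27556)) + 32554 = (-20 - 27598) + 32554 = -27618 + 32554 = 4936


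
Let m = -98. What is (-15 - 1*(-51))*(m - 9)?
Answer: -3852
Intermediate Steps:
(-15 - 1*(-51))*(m - 9) = (-15 - 1*(-51))*(-98 - 9) = (-15 + 51)*(-107) = 36*(-107) = -3852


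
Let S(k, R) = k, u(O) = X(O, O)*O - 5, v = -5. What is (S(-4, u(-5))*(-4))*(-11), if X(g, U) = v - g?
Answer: -176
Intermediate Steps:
X(g, U) = -5 - g
u(O) = -5 + O*(-5 - O) (u(O) = (-5 - O)*O - 5 = O*(-5 - O) - 5 = -5 + O*(-5 - O))
(S(-4, u(-5))*(-4))*(-11) = -4*(-4)*(-11) = 16*(-11) = -176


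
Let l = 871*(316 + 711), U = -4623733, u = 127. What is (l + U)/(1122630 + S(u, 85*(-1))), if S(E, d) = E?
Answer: -3729216/1122757 ≈ -3.3215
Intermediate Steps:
l = 894517 (l = 871*1027 = 894517)
(l + U)/(1122630 + S(u, 85*(-1))) = (894517 - 4623733)/(1122630 + 127) = -3729216/1122757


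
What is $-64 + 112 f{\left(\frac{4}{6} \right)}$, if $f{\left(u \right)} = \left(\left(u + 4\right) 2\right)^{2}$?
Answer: $\frac{87232}{9} \approx 9692.4$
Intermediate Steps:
$f{\left(u \right)} = \left(8 + 2 u\right)^{2}$ ($f{\left(u \right)} = \left(\left(4 + u\right) 2\right)^{2} = \left(8 + 2 u\right)^{2}$)
$-64 + 112 f{\left(\frac{4}{6} \right)} = -64 + 112 \cdot 4 \left(4 + \frac{4}{6}\right)^{2} = -64 + 112 \cdot 4 \left(4 + 4 \cdot \frac{1}{6}\right)^{2} = -64 + 112 \cdot 4 \left(4 + \frac{2}{3}\right)^{2} = -64 + 112 \cdot 4 \left(\frac{14}{3}\right)^{2} = -64 + 112 \cdot 4 \cdot \frac{196}{9} = -64 + 112 \cdot \frac{784}{9} = -64 + \frac{87808}{9} = \frac{87232}{9}$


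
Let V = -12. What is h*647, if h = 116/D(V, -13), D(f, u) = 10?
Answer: 37526/5 ≈ 7505.2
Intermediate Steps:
h = 58/5 (h = 116/10 = 116*(⅒) = 58/5 ≈ 11.600)
h*647 = (58/5)*647 = 37526/5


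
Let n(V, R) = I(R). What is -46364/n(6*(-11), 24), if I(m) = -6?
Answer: 23182/3 ≈ 7727.3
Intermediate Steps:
n(V, R) = -6
-46364/n(6*(-11), 24) = -46364/(-6) = -46364*(-⅙) = 23182/3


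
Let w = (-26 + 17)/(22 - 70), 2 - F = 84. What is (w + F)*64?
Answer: -5236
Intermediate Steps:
F = -82 (F = 2 - 1*84 = 2 - 84 = -82)
w = 3/16 (w = -9/(-48) = -9*(-1/48) = 3/16 ≈ 0.18750)
(w + F)*64 = (3/16 - 82)*64 = -1309/16*64 = -5236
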